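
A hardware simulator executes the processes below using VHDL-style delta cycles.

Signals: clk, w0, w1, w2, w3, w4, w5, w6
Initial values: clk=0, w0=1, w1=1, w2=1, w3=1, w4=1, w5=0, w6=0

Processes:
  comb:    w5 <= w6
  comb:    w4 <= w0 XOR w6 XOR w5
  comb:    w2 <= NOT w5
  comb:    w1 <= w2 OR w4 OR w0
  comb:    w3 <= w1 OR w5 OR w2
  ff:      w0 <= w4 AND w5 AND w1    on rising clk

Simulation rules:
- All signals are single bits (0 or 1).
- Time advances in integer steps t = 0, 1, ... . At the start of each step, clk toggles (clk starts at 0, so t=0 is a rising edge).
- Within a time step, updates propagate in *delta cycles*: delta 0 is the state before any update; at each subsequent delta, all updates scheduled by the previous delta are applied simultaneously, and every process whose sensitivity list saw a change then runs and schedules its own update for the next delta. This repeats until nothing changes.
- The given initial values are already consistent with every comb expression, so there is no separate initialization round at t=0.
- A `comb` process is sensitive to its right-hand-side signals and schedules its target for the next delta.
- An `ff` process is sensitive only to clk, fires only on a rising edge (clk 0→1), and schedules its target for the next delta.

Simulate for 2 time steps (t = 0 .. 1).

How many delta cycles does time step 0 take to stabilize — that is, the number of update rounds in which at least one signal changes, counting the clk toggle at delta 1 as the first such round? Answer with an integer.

3

t=0 Δ0: w0=1 w5=0 clk=0 w3=1 w4=1 w6=0 w2=1 w1=1
  Δ1: clk:0→1
  Δ2: w0:1→0
  Δ3: w4:1→0
  (3Δ to stable)
t=1 Δ0: w0=0 w5=0 clk=1 w3=1 w4=0 w6=0 w2=1 w1=1
  Δ1: clk:1→0
  (1Δ to stable)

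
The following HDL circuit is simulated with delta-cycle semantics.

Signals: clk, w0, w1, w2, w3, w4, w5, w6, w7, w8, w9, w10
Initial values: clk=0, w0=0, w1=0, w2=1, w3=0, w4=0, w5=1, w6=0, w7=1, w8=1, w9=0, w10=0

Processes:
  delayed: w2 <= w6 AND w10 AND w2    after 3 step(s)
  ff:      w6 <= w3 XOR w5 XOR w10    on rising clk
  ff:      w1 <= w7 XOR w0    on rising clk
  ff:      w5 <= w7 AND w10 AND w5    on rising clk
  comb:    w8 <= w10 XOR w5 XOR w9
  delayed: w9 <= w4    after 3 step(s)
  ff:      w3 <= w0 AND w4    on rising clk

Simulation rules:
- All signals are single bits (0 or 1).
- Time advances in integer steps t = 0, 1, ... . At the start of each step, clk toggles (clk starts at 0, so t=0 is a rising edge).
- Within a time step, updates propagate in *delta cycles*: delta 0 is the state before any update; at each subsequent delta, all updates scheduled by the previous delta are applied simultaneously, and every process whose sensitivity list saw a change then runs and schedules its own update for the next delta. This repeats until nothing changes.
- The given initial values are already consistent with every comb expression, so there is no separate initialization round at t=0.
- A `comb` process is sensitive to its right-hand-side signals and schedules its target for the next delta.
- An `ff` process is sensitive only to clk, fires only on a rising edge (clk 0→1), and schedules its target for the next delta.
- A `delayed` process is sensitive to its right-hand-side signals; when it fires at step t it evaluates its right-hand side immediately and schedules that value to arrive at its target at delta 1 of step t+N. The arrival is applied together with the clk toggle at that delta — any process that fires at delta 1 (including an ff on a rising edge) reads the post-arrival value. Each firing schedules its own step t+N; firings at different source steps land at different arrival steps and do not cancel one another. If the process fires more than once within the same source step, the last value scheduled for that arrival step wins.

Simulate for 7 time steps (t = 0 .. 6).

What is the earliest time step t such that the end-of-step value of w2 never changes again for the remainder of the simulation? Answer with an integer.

3

t0.Δ0 clk=0 w8=1 w0=0 w4=0 w3=0 w7=1 w5=1 w2=1 w10=0 w1=0 w9=0 w6=0
t0.Δ1 clk=1 w8=1 w0=0 w4=0 w3=0 w7=1 w5=1 w2=1 w10=0 w1=0 w9=0 w6=0
t0.Δ2 clk=1 w8=1 w0=0 w4=0 w3=0 w7=1 w5=0 w2=1 w10=0 w1=1 w9=0 w6=1
t0.Δ3 clk=1 w8=0 w0=0 w4=0 w3=0 w7=1 w5=0 w2=1 w10=0 w1=1 w9=0 w6=1
t1.Δ0 clk=1 w8=0 w0=0 w4=0 w3=0 w7=1 w5=0 w2=1 w10=0 w1=1 w9=0 w6=1
t1.Δ1 clk=0 w8=0 w0=0 w4=0 w3=0 w7=1 w5=0 w2=1 w10=0 w1=1 w9=0 w6=1
t2.Δ0 clk=0 w8=0 w0=0 w4=0 w3=0 w7=1 w5=0 w2=1 w10=0 w1=1 w9=0 w6=1
t2.Δ1 clk=1 w8=0 w0=0 w4=0 w3=0 w7=1 w5=0 w2=1 w10=0 w1=1 w9=0 w6=1
t2.Δ2 clk=1 w8=0 w0=0 w4=0 w3=0 w7=1 w5=0 w2=1 w10=0 w1=1 w9=0 w6=0
t3.Δ0 clk=1 w8=0 w0=0 w4=0 w3=0 w7=1 w5=0 w2=1 w10=0 w1=1 w9=0 w6=0
t3.Δ1 clk=0 w8=0 w0=0 w4=0 w3=0 w7=1 w5=0 w2=0 w10=0 w1=1 w9=0 w6=0
t4.Δ0 clk=0 w8=0 w0=0 w4=0 w3=0 w7=1 w5=0 w2=0 w10=0 w1=1 w9=0 w6=0
t4.Δ1 clk=1 w8=0 w0=0 w4=0 w3=0 w7=1 w5=0 w2=0 w10=0 w1=1 w9=0 w6=0
t5.Δ0 clk=1 w8=0 w0=0 w4=0 w3=0 w7=1 w5=0 w2=0 w10=0 w1=1 w9=0 w6=0
t5.Δ1 clk=0 w8=0 w0=0 w4=0 w3=0 w7=1 w5=0 w2=0 w10=0 w1=1 w9=0 w6=0
t6.Δ0 clk=0 w8=0 w0=0 w4=0 w3=0 w7=1 w5=0 w2=0 w10=0 w1=1 w9=0 w6=0
t6.Δ1 clk=1 w8=0 w0=0 w4=0 w3=0 w7=1 w5=0 w2=0 w10=0 w1=1 w9=0 w6=0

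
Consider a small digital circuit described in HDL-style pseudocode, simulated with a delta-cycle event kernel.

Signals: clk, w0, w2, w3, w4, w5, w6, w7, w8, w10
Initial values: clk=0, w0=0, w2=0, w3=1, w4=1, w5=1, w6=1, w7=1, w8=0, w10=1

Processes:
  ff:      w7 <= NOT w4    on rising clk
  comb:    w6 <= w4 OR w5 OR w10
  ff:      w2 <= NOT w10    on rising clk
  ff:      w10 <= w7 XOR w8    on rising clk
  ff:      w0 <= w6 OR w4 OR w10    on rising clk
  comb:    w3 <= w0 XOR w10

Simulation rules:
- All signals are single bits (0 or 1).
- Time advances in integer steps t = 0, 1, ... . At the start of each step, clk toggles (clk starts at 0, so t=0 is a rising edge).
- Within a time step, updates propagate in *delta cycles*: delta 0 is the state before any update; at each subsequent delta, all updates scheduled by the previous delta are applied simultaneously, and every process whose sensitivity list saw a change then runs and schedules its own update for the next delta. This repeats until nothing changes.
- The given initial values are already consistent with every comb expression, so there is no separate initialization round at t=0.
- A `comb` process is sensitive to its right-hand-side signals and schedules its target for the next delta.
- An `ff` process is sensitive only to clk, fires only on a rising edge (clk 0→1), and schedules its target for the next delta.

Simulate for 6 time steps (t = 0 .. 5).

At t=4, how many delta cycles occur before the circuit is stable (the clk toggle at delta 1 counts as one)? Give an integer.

t0.Δ0 w2=0 clk=0 w5=1 w10=1 w3=1 w0=0 w8=0 w6=1 w4=1 w7=1
t0.Δ1 w2=0 clk=1 w5=1 w10=1 w3=1 w0=0 w8=0 w6=1 w4=1 w7=1
t0.Δ2 w2=0 clk=1 w5=1 w10=1 w3=1 w0=1 w8=0 w6=1 w4=1 w7=0
t0.Δ3 w2=0 clk=1 w5=1 w10=1 w3=0 w0=1 w8=0 w6=1 w4=1 w7=0
t1.Δ0 w2=0 clk=1 w5=1 w10=1 w3=0 w0=1 w8=0 w6=1 w4=1 w7=0
t1.Δ1 w2=0 clk=0 w5=1 w10=1 w3=0 w0=1 w8=0 w6=1 w4=1 w7=0
t2.Δ0 w2=0 clk=0 w5=1 w10=1 w3=0 w0=1 w8=0 w6=1 w4=1 w7=0
t2.Δ1 w2=0 clk=1 w5=1 w10=1 w3=0 w0=1 w8=0 w6=1 w4=1 w7=0
t2.Δ2 w2=0 clk=1 w5=1 w10=0 w3=0 w0=1 w8=0 w6=1 w4=1 w7=0
t2.Δ3 w2=0 clk=1 w5=1 w10=0 w3=1 w0=1 w8=0 w6=1 w4=1 w7=0
t3.Δ0 w2=0 clk=1 w5=1 w10=0 w3=1 w0=1 w8=0 w6=1 w4=1 w7=0
t3.Δ1 w2=0 clk=0 w5=1 w10=0 w3=1 w0=1 w8=0 w6=1 w4=1 w7=0
t4.Δ0 w2=0 clk=0 w5=1 w10=0 w3=1 w0=1 w8=0 w6=1 w4=1 w7=0
t4.Δ1 w2=0 clk=1 w5=1 w10=0 w3=1 w0=1 w8=0 w6=1 w4=1 w7=0
t4.Δ2 w2=1 clk=1 w5=1 w10=0 w3=1 w0=1 w8=0 w6=1 w4=1 w7=0
t5.Δ0 w2=1 clk=1 w5=1 w10=0 w3=1 w0=1 w8=0 w6=1 w4=1 w7=0
t5.Δ1 w2=1 clk=0 w5=1 w10=0 w3=1 w0=1 w8=0 w6=1 w4=1 w7=0

2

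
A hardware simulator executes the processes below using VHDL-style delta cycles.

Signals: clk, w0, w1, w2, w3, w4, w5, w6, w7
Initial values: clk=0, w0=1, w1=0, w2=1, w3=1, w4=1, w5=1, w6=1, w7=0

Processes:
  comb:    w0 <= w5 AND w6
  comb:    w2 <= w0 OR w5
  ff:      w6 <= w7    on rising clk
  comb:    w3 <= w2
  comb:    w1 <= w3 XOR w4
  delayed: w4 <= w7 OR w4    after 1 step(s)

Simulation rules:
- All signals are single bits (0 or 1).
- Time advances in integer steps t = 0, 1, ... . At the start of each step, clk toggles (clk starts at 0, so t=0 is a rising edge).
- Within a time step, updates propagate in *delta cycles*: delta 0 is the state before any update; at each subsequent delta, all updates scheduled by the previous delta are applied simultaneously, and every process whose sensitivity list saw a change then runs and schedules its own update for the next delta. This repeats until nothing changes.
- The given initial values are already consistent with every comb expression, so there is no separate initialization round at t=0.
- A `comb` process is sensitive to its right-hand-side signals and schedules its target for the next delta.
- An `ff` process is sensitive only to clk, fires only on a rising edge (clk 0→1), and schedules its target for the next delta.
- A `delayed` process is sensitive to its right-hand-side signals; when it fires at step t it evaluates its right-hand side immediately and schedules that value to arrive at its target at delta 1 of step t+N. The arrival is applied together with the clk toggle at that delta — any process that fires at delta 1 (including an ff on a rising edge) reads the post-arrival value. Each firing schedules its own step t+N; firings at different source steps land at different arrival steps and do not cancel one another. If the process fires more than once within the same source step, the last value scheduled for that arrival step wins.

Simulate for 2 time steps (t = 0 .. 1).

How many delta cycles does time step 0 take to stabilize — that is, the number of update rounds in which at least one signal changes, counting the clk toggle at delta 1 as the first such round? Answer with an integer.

3

[bits: w0,w1,w5,clk,w6,w2,w7,w4,w3]
t=0: Δ0=101011011 Δ1=101111011 Δ2=101101011 Δ3=001101011 | 3Δ
t=1: Δ0=001101011 Δ1=001001011 | 1Δ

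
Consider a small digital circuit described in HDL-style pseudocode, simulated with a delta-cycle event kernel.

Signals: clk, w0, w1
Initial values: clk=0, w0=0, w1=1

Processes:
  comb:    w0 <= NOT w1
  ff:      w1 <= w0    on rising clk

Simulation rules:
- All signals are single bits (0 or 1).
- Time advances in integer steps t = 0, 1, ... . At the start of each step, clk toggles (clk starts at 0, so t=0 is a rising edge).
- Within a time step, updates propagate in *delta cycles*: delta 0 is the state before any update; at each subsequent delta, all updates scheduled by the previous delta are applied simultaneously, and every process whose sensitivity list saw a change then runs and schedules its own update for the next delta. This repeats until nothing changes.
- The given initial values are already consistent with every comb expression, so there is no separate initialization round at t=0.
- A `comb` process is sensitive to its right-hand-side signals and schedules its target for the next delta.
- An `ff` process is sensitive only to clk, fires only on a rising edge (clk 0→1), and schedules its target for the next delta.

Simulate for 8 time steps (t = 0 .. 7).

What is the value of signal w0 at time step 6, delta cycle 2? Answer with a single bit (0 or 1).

t0.Δ0 w1=1 clk=0 w0=0
t0.Δ1 w1=1 clk=1 w0=0
t0.Δ2 w1=0 clk=1 w0=0
t0.Δ3 w1=0 clk=1 w0=1
t1.Δ0 w1=0 clk=1 w0=1
t1.Δ1 w1=0 clk=0 w0=1
t2.Δ0 w1=0 clk=0 w0=1
t2.Δ1 w1=0 clk=1 w0=1
t2.Δ2 w1=1 clk=1 w0=1
t2.Δ3 w1=1 clk=1 w0=0
t3.Δ0 w1=1 clk=1 w0=0
t3.Δ1 w1=1 clk=0 w0=0
t4.Δ0 w1=1 clk=0 w0=0
t4.Δ1 w1=1 clk=1 w0=0
t4.Δ2 w1=0 clk=1 w0=0
t4.Δ3 w1=0 clk=1 w0=1
t5.Δ0 w1=0 clk=1 w0=1
t5.Δ1 w1=0 clk=0 w0=1
t6.Δ0 w1=0 clk=0 w0=1
t6.Δ1 w1=0 clk=1 w0=1
t6.Δ2 w1=1 clk=1 w0=1
t6.Δ3 w1=1 clk=1 w0=0
t7.Δ0 w1=1 clk=1 w0=0
t7.Δ1 w1=1 clk=0 w0=0

1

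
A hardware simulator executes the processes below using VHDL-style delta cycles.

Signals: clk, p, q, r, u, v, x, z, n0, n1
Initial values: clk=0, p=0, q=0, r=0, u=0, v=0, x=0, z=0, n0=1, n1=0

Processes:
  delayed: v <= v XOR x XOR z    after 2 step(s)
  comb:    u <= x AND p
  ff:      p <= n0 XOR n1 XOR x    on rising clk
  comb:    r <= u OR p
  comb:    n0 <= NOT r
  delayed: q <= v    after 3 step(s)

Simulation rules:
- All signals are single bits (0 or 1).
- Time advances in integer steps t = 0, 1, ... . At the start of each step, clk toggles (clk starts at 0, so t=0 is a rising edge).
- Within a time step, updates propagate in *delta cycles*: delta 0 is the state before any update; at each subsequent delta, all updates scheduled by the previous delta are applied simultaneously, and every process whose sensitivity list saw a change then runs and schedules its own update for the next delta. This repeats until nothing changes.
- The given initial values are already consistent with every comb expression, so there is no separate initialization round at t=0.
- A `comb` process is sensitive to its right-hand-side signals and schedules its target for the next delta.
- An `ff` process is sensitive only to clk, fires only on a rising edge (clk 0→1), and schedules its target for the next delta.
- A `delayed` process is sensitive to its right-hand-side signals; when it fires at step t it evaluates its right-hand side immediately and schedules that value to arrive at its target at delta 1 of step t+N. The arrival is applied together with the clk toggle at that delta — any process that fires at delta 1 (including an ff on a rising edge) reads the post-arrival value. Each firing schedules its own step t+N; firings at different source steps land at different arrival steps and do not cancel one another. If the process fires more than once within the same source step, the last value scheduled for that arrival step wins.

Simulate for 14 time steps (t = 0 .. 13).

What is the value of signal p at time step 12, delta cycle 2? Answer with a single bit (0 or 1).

1

[bits: n1,z,u,r,p,n0,v,x,q,clk]
t=0: Δ0=0000010000 Δ1=0000010001 Δ2=0000110001 Δ3=0001110001 Δ4=0001100001 | 4Δ
t=1: Δ0=0001100001 Δ1=0001100000 | 1Δ
t=2: Δ0=0001100000 Δ1=0001100001 Δ2=0001000001 Δ3=0000000001 Δ4=0000010001 | 4Δ
t=3: Δ0=0000010001 Δ1=0000010000 | 1Δ
t=4: Δ0=0000010000 Δ1=0000010001 Δ2=0000110001 Δ3=0001110001 Δ4=0001100001 | 4Δ
t=5: Δ0=0001100001 Δ1=0001100000 | 1Δ
t=6: Δ0=0001100000 Δ1=0001100001 Δ2=0001000001 Δ3=0000000001 Δ4=0000010001 | 4Δ
t=7: Δ0=0000010001 Δ1=0000010000 | 1Δ
t=8: Δ0=0000010000 Δ1=0000010001 Δ2=0000110001 Δ3=0001110001 Δ4=0001100001 | 4Δ
t=9: Δ0=0001100001 Δ1=0001100000 | 1Δ
t=10: Δ0=0001100000 Δ1=0001100001 Δ2=0001000001 Δ3=0000000001 Δ4=0000010001 | 4Δ
t=11: Δ0=0000010001 Δ1=0000010000 | 1Δ
t=12: Δ0=0000010000 Δ1=0000010001 Δ2=0000110001 Δ3=0001110001 Δ4=0001100001 | 4Δ
t=13: Δ0=0001100001 Δ1=0001100000 | 1Δ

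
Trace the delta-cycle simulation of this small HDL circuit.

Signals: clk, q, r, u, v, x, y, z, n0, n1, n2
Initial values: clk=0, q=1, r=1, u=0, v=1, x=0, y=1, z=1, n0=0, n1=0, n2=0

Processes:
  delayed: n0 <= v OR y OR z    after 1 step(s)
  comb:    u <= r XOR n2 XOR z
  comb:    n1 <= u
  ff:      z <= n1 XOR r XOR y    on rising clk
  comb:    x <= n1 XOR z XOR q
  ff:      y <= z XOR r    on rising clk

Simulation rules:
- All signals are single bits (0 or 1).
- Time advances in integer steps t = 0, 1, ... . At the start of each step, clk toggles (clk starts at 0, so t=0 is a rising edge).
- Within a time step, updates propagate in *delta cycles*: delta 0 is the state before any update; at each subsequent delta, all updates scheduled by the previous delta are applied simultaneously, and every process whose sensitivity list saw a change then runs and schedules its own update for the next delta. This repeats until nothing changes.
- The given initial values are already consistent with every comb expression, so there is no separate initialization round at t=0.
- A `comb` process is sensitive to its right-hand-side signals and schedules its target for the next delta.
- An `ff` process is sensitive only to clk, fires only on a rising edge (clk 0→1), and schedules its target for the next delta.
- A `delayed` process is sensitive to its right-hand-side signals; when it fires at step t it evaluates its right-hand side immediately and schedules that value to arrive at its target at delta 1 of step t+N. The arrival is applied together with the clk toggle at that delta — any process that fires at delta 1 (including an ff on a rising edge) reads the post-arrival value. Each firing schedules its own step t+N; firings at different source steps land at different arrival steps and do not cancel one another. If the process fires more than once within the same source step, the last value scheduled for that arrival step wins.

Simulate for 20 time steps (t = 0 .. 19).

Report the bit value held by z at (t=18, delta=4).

0

t=0 Δ0: y=1 u=0 z=1 clk=0 n0=0 r=1 q=1 x=0 n1=0 v=1 n2=0
  Δ1: clk:0→1
  Δ2: y:1→0, z:1→0
  Δ3: u:0→1, x:0→1
  Δ4: n1:0→1
  Δ5: x:1→0
  (5Δ to stable)
t=1 Δ0: y=0 u=1 z=0 clk=1 n0=0 r=1 q=1 x=0 n1=1 v=1 n2=0
  Δ1: clk:1→0, n0:0→1
  (1Δ to stable)
t=2 Δ0: y=0 u=1 z=0 clk=0 n0=1 r=1 q=1 x=0 n1=1 v=1 n2=0
  Δ1: clk:0→1
  Δ2: y:0→1
  (2Δ to stable)
t=3 Δ0: y=1 u=1 z=0 clk=1 n0=1 r=1 q=1 x=0 n1=1 v=1 n2=0
  Δ1: clk:1→0
  (1Δ to stable)
t=4 Δ0: y=1 u=1 z=0 clk=0 n0=1 r=1 q=1 x=0 n1=1 v=1 n2=0
  Δ1: clk:0→1
  Δ2: z:0→1
  Δ3: u:1→0, x:0→1
  Δ4: n1:1→0
  Δ5: x:1→0
  (5Δ to stable)
t=5 Δ0: y=1 u=0 z=1 clk=1 n0=1 r=1 q=1 x=0 n1=0 v=1 n2=0
  Δ1: clk:1→0
  (1Δ to stable)
t=6 Δ0: y=1 u=0 z=1 clk=0 n0=1 r=1 q=1 x=0 n1=0 v=1 n2=0
  Δ1: clk:0→1
  Δ2: y:1→0, z:1→0
  Δ3: u:0→1, x:0→1
  Δ4: n1:0→1
  Δ5: x:1→0
  (5Δ to stable)
t=7 Δ0: y=0 u=1 z=0 clk=1 n0=1 r=1 q=1 x=0 n1=1 v=1 n2=0
  Δ1: clk:1→0
  (1Δ to stable)
t=8 Δ0: y=0 u=1 z=0 clk=0 n0=1 r=1 q=1 x=0 n1=1 v=1 n2=0
  Δ1: clk:0→1
  Δ2: y:0→1
  (2Δ to stable)
t=9 Δ0: y=1 u=1 z=0 clk=1 n0=1 r=1 q=1 x=0 n1=1 v=1 n2=0
  Δ1: clk:1→0
  (1Δ to stable)
t=10 Δ0: y=1 u=1 z=0 clk=0 n0=1 r=1 q=1 x=0 n1=1 v=1 n2=0
  Δ1: clk:0→1
  Δ2: z:0→1
  Δ3: u:1→0, x:0→1
  Δ4: n1:1→0
  Δ5: x:1→0
  (5Δ to stable)
t=11 Δ0: y=1 u=0 z=1 clk=1 n0=1 r=1 q=1 x=0 n1=0 v=1 n2=0
  Δ1: clk:1→0
  (1Δ to stable)
t=12 Δ0: y=1 u=0 z=1 clk=0 n0=1 r=1 q=1 x=0 n1=0 v=1 n2=0
  Δ1: clk:0→1
  Δ2: y:1→0, z:1→0
  Δ3: u:0→1, x:0→1
  Δ4: n1:0→1
  Δ5: x:1→0
  (5Δ to stable)
t=13 Δ0: y=0 u=1 z=0 clk=1 n0=1 r=1 q=1 x=0 n1=1 v=1 n2=0
  Δ1: clk:1→0
  (1Δ to stable)
t=14 Δ0: y=0 u=1 z=0 clk=0 n0=1 r=1 q=1 x=0 n1=1 v=1 n2=0
  Δ1: clk:0→1
  Δ2: y:0→1
  (2Δ to stable)
t=15 Δ0: y=1 u=1 z=0 clk=1 n0=1 r=1 q=1 x=0 n1=1 v=1 n2=0
  Δ1: clk:1→0
  (1Δ to stable)
t=16 Δ0: y=1 u=1 z=0 clk=0 n0=1 r=1 q=1 x=0 n1=1 v=1 n2=0
  Δ1: clk:0→1
  Δ2: z:0→1
  Δ3: u:1→0, x:0→1
  Δ4: n1:1→0
  Δ5: x:1→0
  (5Δ to stable)
t=17 Δ0: y=1 u=0 z=1 clk=1 n0=1 r=1 q=1 x=0 n1=0 v=1 n2=0
  Δ1: clk:1→0
  (1Δ to stable)
t=18 Δ0: y=1 u=0 z=1 clk=0 n0=1 r=1 q=1 x=0 n1=0 v=1 n2=0
  Δ1: clk:0→1
  Δ2: y:1→0, z:1→0
  Δ3: u:0→1, x:0→1
  Δ4: n1:0→1
  Δ5: x:1→0
  (5Δ to stable)
t=19 Δ0: y=0 u=1 z=0 clk=1 n0=1 r=1 q=1 x=0 n1=1 v=1 n2=0
  Δ1: clk:1→0
  (1Δ to stable)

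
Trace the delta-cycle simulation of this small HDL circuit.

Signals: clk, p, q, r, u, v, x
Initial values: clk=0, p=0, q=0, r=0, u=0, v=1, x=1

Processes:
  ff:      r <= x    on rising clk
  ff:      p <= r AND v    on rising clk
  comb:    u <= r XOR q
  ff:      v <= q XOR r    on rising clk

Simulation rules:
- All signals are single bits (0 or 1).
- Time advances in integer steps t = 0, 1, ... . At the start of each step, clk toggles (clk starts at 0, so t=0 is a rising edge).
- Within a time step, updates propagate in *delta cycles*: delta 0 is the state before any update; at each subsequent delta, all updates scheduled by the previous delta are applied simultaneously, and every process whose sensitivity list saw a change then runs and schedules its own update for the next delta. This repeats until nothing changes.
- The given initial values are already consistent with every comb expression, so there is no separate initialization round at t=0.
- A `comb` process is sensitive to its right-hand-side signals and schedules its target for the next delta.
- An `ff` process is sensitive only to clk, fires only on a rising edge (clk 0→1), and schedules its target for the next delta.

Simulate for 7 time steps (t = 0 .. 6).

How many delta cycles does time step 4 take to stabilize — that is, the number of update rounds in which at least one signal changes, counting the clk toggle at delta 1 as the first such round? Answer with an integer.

[bits: v,q,u,clk,r,p,x]
t=0: Δ0=1000001 Δ1=1001001 Δ2=0001101 Δ3=0011101 | 3Δ
t=1: Δ0=0011101 Δ1=0010101 | 1Δ
t=2: Δ0=0010101 Δ1=0011101 Δ2=1011101 | 2Δ
t=3: Δ0=1011101 Δ1=1010101 | 1Δ
t=4: Δ0=1010101 Δ1=1011101 Δ2=1011111 | 2Δ
t=5: Δ0=1011111 Δ1=1010111 | 1Δ
t=6: Δ0=1010111 Δ1=1011111 | 1Δ

2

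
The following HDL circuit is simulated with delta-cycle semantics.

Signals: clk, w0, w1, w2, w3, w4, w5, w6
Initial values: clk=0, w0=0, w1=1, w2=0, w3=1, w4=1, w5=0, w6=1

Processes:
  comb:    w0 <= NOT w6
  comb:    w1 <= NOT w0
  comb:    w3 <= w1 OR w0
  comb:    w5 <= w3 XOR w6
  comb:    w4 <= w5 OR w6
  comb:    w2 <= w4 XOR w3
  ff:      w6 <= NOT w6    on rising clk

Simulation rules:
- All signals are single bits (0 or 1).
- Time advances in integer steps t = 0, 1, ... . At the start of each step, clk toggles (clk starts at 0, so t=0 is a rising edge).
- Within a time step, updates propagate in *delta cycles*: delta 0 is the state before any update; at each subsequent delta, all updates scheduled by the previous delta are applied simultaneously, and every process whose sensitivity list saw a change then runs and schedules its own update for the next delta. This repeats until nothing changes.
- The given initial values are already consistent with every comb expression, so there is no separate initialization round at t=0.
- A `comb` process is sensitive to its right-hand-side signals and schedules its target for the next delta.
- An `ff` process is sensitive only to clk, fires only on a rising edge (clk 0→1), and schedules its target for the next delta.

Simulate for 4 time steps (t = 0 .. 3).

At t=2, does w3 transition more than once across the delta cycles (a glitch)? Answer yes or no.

[bits: clk,w2,w5,w3,w1,w0,w4,w6]
t=0: Δ0=00011011 Δ1=10011011 Δ2=10011010 Δ3=10111100 Δ4=11110110 Δ5=10110110 | 5Δ
t=1: Δ0=10110110 Δ1=00110110 | 1Δ
t=2: Δ0=00110110 Δ1=10110110 Δ2=10110111 Δ3=10010011 Δ4=10001011 Δ5=11111011 Δ6=10011011 | 6Δ
t=3: Δ0=10011011 Δ1=00011011 | 1Δ

yes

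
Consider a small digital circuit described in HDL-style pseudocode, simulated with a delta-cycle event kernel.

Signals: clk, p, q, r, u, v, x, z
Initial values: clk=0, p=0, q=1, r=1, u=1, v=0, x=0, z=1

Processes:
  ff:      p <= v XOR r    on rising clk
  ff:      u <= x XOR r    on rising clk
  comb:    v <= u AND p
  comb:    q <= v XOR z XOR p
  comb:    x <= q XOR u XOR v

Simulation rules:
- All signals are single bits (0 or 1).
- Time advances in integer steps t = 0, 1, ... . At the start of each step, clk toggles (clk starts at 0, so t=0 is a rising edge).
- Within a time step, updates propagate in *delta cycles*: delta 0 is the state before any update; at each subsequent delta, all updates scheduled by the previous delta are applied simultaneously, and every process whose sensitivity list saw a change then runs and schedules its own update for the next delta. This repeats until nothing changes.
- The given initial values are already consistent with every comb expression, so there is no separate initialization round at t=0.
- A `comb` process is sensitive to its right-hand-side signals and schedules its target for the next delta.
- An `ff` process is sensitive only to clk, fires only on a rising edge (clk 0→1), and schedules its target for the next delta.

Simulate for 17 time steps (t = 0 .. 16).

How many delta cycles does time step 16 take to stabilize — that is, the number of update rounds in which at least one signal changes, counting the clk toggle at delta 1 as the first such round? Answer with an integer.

4

t=0 Δ0: r=1 clk=0 z=1 x=0 p=0 v=0 u=1 q=1
  Δ1: clk:0→1
  Δ2: p:0→1
  Δ3: v:0→1, q:1→0
  Δ4: q:0→1
  Δ5: x:0→1
  (5Δ to stable)
t=1 Δ0: r=1 clk=1 z=1 x=1 p=1 v=1 u=1 q=1
  Δ1: clk:1→0
  (1Δ to stable)
t=2 Δ0: r=1 clk=0 z=1 x=1 p=1 v=1 u=1 q=1
  Δ1: clk:0→1
  Δ2: p:1→0, u:1→0
  Δ3: x:1→0, v:1→0, q:1→0
  Δ4: q:0→1
  Δ5: x:0→1
  (5Δ to stable)
t=3 Δ0: r=1 clk=1 z=1 x=1 p=0 v=0 u=0 q=1
  Δ1: clk:1→0
  (1Δ to stable)
t=4 Δ0: r=1 clk=0 z=1 x=1 p=0 v=0 u=0 q=1
  Δ1: clk:0→1
  Δ2: p:0→1
  Δ3: q:1→0
  Δ4: x:1→0
  (4Δ to stable)
t=5 Δ0: r=1 clk=1 z=1 x=0 p=1 v=0 u=0 q=0
  Δ1: clk:1→0
  (1Δ to stable)
t=6 Δ0: r=1 clk=0 z=1 x=0 p=1 v=0 u=0 q=0
  Δ1: clk:0→1
  Δ2: u:0→1
  Δ3: x:0→1, v:0→1
  Δ4: x:1→0, q:0→1
  Δ5: x:0→1
  (5Δ to stable)
t=7 Δ0: r=1 clk=1 z=1 x=1 p=1 v=1 u=1 q=1
  Δ1: clk:1→0
  (1Δ to stable)
t=8 Δ0: r=1 clk=0 z=1 x=1 p=1 v=1 u=1 q=1
  Δ1: clk:0→1
  Δ2: p:1→0, u:1→0
  Δ3: x:1→0, v:1→0, q:1→0
  Δ4: q:0→1
  Δ5: x:0→1
  (5Δ to stable)
t=9 Δ0: r=1 clk=1 z=1 x=1 p=0 v=0 u=0 q=1
  Δ1: clk:1→0
  (1Δ to stable)
t=10 Δ0: r=1 clk=0 z=1 x=1 p=0 v=0 u=0 q=1
  Δ1: clk:0→1
  Δ2: p:0→1
  Δ3: q:1→0
  Δ4: x:1→0
  (4Δ to stable)
t=11 Δ0: r=1 clk=1 z=1 x=0 p=1 v=0 u=0 q=0
  Δ1: clk:1→0
  (1Δ to stable)
t=12 Δ0: r=1 clk=0 z=1 x=0 p=1 v=0 u=0 q=0
  Δ1: clk:0→1
  Δ2: u:0→1
  Δ3: x:0→1, v:0→1
  Δ4: x:1→0, q:0→1
  Δ5: x:0→1
  (5Δ to stable)
t=13 Δ0: r=1 clk=1 z=1 x=1 p=1 v=1 u=1 q=1
  Δ1: clk:1→0
  (1Δ to stable)
t=14 Δ0: r=1 clk=0 z=1 x=1 p=1 v=1 u=1 q=1
  Δ1: clk:0→1
  Δ2: p:1→0, u:1→0
  Δ3: x:1→0, v:1→0, q:1→0
  Δ4: q:0→1
  Δ5: x:0→1
  (5Δ to stable)
t=15 Δ0: r=1 clk=1 z=1 x=1 p=0 v=0 u=0 q=1
  Δ1: clk:1→0
  (1Δ to stable)
t=16 Δ0: r=1 clk=0 z=1 x=1 p=0 v=0 u=0 q=1
  Δ1: clk:0→1
  Δ2: p:0→1
  Δ3: q:1→0
  Δ4: x:1→0
  (4Δ to stable)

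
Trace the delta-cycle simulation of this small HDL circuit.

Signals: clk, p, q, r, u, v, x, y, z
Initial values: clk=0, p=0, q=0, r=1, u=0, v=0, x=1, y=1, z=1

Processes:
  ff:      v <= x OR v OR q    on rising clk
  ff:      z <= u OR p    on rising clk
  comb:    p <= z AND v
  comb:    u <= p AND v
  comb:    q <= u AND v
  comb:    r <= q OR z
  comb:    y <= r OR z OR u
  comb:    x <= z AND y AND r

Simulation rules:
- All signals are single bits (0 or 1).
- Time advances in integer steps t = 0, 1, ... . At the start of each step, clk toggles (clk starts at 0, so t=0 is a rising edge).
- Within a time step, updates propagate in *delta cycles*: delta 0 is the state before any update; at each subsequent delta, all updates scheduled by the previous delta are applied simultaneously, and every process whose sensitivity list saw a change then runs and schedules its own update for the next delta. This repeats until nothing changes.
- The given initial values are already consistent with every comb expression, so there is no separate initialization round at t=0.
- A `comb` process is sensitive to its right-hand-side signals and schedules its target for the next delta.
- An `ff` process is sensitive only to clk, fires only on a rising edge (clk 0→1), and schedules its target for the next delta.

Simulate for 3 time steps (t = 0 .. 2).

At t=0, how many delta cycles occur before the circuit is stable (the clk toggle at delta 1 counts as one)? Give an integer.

4

[bits: z,q,u,p,v,clk,r,x,y]
t=0: Δ0=100000111 Δ1=100001111 Δ2=000011111 Δ3=000011001 Δ4=000011000 | 4Δ
t=1: Δ0=000011000 Δ1=000010000 | 1Δ
t=2: Δ0=000010000 Δ1=000011000 | 1Δ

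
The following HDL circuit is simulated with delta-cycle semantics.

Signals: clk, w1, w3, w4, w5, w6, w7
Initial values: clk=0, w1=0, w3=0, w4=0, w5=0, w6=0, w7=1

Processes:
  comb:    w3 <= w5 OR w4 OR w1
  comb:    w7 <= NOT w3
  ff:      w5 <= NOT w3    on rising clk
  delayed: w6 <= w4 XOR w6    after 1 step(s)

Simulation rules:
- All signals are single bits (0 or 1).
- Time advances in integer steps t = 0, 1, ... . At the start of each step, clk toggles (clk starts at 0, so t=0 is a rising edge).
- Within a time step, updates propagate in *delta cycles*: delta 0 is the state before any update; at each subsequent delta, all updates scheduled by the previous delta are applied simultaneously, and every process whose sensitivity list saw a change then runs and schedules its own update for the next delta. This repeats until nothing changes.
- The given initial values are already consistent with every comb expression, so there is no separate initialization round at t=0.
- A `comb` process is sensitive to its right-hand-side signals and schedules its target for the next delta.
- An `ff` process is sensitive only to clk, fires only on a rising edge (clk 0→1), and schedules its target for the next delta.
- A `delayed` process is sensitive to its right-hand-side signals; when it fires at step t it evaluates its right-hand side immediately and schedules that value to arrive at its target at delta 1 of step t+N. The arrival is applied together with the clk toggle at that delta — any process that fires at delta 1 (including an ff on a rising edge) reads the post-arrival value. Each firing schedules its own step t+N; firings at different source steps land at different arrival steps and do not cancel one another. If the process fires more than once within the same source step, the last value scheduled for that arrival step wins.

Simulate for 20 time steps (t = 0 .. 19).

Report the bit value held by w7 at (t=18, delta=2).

0

t=0 Δ0: clk=0 w1=0 w5=0 w7=1 w4=0 w6=0 w3=0
  Δ1: clk:0→1
  Δ2: w5:0→1
  Δ3: w3:0→1
  Δ4: w7:1→0
  (4Δ to stable)
t=1 Δ0: clk=1 w1=0 w5=1 w7=0 w4=0 w6=0 w3=1
  Δ1: clk:1→0
  (1Δ to stable)
t=2 Δ0: clk=0 w1=0 w5=1 w7=0 w4=0 w6=0 w3=1
  Δ1: clk:0→1
  Δ2: w5:1→0
  Δ3: w3:1→0
  Δ4: w7:0→1
  (4Δ to stable)
t=3 Δ0: clk=1 w1=0 w5=0 w7=1 w4=0 w6=0 w3=0
  Δ1: clk:1→0
  (1Δ to stable)
t=4 Δ0: clk=0 w1=0 w5=0 w7=1 w4=0 w6=0 w3=0
  Δ1: clk:0→1
  Δ2: w5:0→1
  Δ3: w3:0→1
  Δ4: w7:1→0
  (4Δ to stable)
t=5 Δ0: clk=1 w1=0 w5=1 w7=0 w4=0 w6=0 w3=1
  Δ1: clk:1→0
  (1Δ to stable)
t=6 Δ0: clk=0 w1=0 w5=1 w7=0 w4=0 w6=0 w3=1
  Δ1: clk:0→1
  Δ2: w5:1→0
  Δ3: w3:1→0
  Δ4: w7:0→1
  (4Δ to stable)
t=7 Δ0: clk=1 w1=0 w5=0 w7=1 w4=0 w6=0 w3=0
  Δ1: clk:1→0
  (1Δ to stable)
t=8 Δ0: clk=0 w1=0 w5=0 w7=1 w4=0 w6=0 w3=0
  Δ1: clk:0→1
  Δ2: w5:0→1
  Δ3: w3:0→1
  Δ4: w7:1→0
  (4Δ to stable)
t=9 Δ0: clk=1 w1=0 w5=1 w7=0 w4=0 w6=0 w3=1
  Δ1: clk:1→0
  (1Δ to stable)
t=10 Δ0: clk=0 w1=0 w5=1 w7=0 w4=0 w6=0 w3=1
  Δ1: clk:0→1
  Δ2: w5:1→0
  Δ3: w3:1→0
  Δ4: w7:0→1
  (4Δ to stable)
t=11 Δ0: clk=1 w1=0 w5=0 w7=1 w4=0 w6=0 w3=0
  Δ1: clk:1→0
  (1Δ to stable)
t=12 Δ0: clk=0 w1=0 w5=0 w7=1 w4=0 w6=0 w3=0
  Δ1: clk:0→1
  Δ2: w5:0→1
  Δ3: w3:0→1
  Δ4: w7:1→0
  (4Δ to stable)
t=13 Δ0: clk=1 w1=0 w5=1 w7=0 w4=0 w6=0 w3=1
  Δ1: clk:1→0
  (1Δ to stable)
t=14 Δ0: clk=0 w1=0 w5=1 w7=0 w4=0 w6=0 w3=1
  Δ1: clk:0→1
  Δ2: w5:1→0
  Δ3: w3:1→0
  Δ4: w7:0→1
  (4Δ to stable)
t=15 Δ0: clk=1 w1=0 w5=0 w7=1 w4=0 w6=0 w3=0
  Δ1: clk:1→0
  (1Δ to stable)
t=16 Δ0: clk=0 w1=0 w5=0 w7=1 w4=0 w6=0 w3=0
  Δ1: clk:0→1
  Δ2: w5:0→1
  Δ3: w3:0→1
  Δ4: w7:1→0
  (4Δ to stable)
t=17 Δ0: clk=1 w1=0 w5=1 w7=0 w4=0 w6=0 w3=1
  Δ1: clk:1→0
  (1Δ to stable)
t=18 Δ0: clk=0 w1=0 w5=1 w7=0 w4=0 w6=0 w3=1
  Δ1: clk:0→1
  Δ2: w5:1→0
  Δ3: w3:1→0
  Δ4: w7:0→1
  (4Δ to stable)
t=19 Δ0: clk=1 w1=0 w5=0 w7=1 w4=0 w6=0 w3=0
  Δ1: clk:1→0
  (1Δ to stable)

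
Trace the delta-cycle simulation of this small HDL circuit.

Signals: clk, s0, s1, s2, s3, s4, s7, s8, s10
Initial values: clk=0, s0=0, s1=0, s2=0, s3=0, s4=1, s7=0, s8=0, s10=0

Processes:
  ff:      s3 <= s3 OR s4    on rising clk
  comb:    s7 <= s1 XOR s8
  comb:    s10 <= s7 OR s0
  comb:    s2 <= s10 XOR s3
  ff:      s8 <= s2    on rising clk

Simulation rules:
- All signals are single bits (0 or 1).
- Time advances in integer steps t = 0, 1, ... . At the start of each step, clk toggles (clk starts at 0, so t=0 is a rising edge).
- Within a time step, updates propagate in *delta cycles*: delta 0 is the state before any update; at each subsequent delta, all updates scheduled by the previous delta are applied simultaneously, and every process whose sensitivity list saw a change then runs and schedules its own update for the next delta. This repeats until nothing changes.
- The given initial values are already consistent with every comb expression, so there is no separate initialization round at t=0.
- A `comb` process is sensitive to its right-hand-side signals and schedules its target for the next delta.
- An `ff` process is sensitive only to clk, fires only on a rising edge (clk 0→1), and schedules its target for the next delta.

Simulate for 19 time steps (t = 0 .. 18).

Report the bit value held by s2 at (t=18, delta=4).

1

t0.Δ0 s2=0 s8=0 s3=0 s4=1 s1=0 s0=0 s10=0 s7=0 clk=0
t0.Δ1 s2=0 s8=0 s3=0 s4=1 s1=0 s0=0 s10=0 s7=0 clk=1
t0.Δ2 s2=0 s8=0 s3=1 s4=1 s1=0 s0=0 s10=0 s7=0 clk=1
t0.Δ3 s2=1 s8=0 s3=1 s4=1 s1=0 s0=0 s10=0 s7=0 clk=1
t1.Δ0 s2=1 s8=0 s3=1 s4=1 s1=0 s0=0 s10=0 s7=0 clk=1
t1.Δ1 s2=1 s8=0 s3=1 s4=1 s1=0 s0=0 s10=0 s7=0 clk=0
t2.Δ0 s2=1 s8=0 s3=1 s4=1 s1=0 s0=0 s10=0 s7=0 clk=0
t2.Δ1 s2=1 s8=0 s3=1 s4=1 s1=0 s0=0 s10=0 s7=0 clk=1
t2.Δ2 s2=1 s8=1 s3=1 s4=1 s1=0 s0=0 s10=0 s7=0 clk=1
t2.Δ3 s2=1 s8=1 s3=1 s4=1 s1=0 s0=0 s10=0 s7=1 clk=1
t2.Δ4 s2=1 s8=1 s3=1 s4=1 s1=0 s0=0 s10=1 s7=1 clk=1
t2.Δ5 s2=0 s8=1 s3=1 s4=1 s1=0 s0=0 s10=1 s7=1 clk=1
t3.Δ0 s2=0 s8=1 s3=1 s4=1 s1=0 s0=0 s10=1 s7=1 clk=1
t3.Δ1 s2=0 s8=1 s3=1 s4=1 s1=0 s0=0 s10=1 s7=1 clk=0
t4.Δ0 s2=0 s8=1 s3=1 s4=1 s1=0 s0=0 s10=1 s7=1 clk=0
t4.Δ1 s2=0 s8=1 s3=1 s4=1 s1=0 s0=0 s10=1 s7=1 clk=1
t4.Δ2 s2=0 s8=0 s3=1 s4=1 s1=0 s0=0 s10=1 s7=1 clk=1
t4.Δ3 s2=0 s8=0 s3=1 s4=1 s1=0 s0=0 s10=1 s7=0 clk=1
t4.Δ4 s2=0 s8=0 s3=1 s4=1 s1=0 s0=0 s10=0 s7=0 clk=1
t4.Δ5 s2=1 s8=0 s3=1 s4=1 s1=0 s0=0 s10=0 s7=0 clk=1
t5.Δ0 s2=1 s8=0 s3=1 s4=1 s1=0 s0=0 s10=0 s7=0 clk=1
t5.Δ1 s2=1 s8=0 s3=1 s4=1 s1=0 s0=0 s10=0 s7=0 clk=0
t6.Δ0 s2=1 s8=0 s3=1 s4=1 s1=0 s0=0 s10=0 s7=0 clk=0
t6.Δ1 s2=1 s8=0 s3=1 s4=1 s1=0 s0=0 s10=0 s7=0 clk=1
t6.Δ2 s2=1 s8=1 s3=1 s4=1 s1=0 s0=0 s10=0 s7=0 clk=1
t6.Δ3 s2=1 s8=1 s3=1 s4=1 s1=0 s0=0 s10=0 s7=1 clk=1
t6.Δ4 s2=1 s8=1 s3=1 s4=1 s1=0 s0=0 s10=1 s7=1 clk=1
t6.Δ5 s2=0 s8=1 s3=1 s4=1 s1=0 s0=0 s10=1 s7=1 clk=1
t7.Δ0 s2=0 s8=1 s3=1 s4=1 s1=0 s0=0 s10=1 s7=1 clk=1
t7.Δ1 s2=0 s8=1 s3=1 s4=1 s1=0 s0=0 s10=1 s7=1 clk=0
t8.Δ0 s2=0 s8=1 s3=1 s4=1 s1=0 s0=0 s10=1 s7=1 clk=0
t8.Δ1 s2=0 s8=1 s3=1 s4=1 s1=0 s0=0 s10=1 s7=1 clk=1
t8.Δ2 s2=0 s8=0 s3=1 s4=1 s1=0 s0=0 s10=1 s7=1 clk=1
t8.Δ3 s2=0 s8=0 s3=1 s4=1 s1=0 s0=0 s10=1 s7=0 clk=1
t8.Δ4 s2=0 s8=0 s3=1 s4=1 s1=0 s0=0 s10=0 s7=0 clk=1
t8.Δ5 s2=1 s8=0 s3=1 s4=1 s1=0 s0=0 s10=0 s7=0 clk=1
t9.Δ0 s2=1 s8=0 s3=1 s4=1 s1=0 s0=0 s10=0 s7=0 clk=1
t9.Δ1 s2=1 s8=0 s3=1 s4=1 s1=0 s0=0 s10=0 s7=0 clk=0
t10.Δ0 s2=1 s8=0 s3=1 s4=1 s1=0 s0=0 s10=0 s7=0 clk=0
t10.Δ1 s2=1 s8=0 s3=1 s4=1 s1=0 s0=0 s10=0 s7=0 clk=1
t10.Δ2 s2=1 s8=1 s3=1 s4=1 s1=0 s0=0 s10=0 s7=0 clk=1
t10.Δ3 s2=1 s8=1 s3=1 s4=1 s1=0 s0=0 s10=0 s7=1 clk=1
t10.Δ4 s2=1 s8=1 s3=1 s4=1 s1=0 s0=0 s10=1 s7=1 clk=1
t10.Δ5 s2=0 s8=1 s3=1 s4=1 s1=0 s0=0 s10=1 s7=1 clk=1
t11.Δ0 s2=0 s8=1 s3=1 s4=1 s1=0 s0=0 s10=1 s7=1 clk=1
t11.Δ1 s2=0 s8=1 s3=1 s4=1 s1=0 s0=0 s10=1 s7=1 clk=0
t12.Δ0 s2=0 s8=1 s3=1 s4=1 s1=0 s0=0 s10=1 s7=1 clk=0
t12.Δ1 s2=0 s8=1 s3=1 s4=1 s1=0 s0=0 s10=1 s7=1 clk=1
t12.Δ2 s2=0 s8=0 s3=1 s4=1 s1=0 s0=0 s10=1 s7=1 clk=1
t12.Δ3 s2=0 s8=0 s3=1 s4=1 s1=0 s0=0 s10=1 s7=0 clk=1
t12.Δ4 s2=0 s8=0 s3=1 s4=1 s1=0 s0=0 s10=0 s7=0 clk=1
t12.Δ5 s2=1 s8=0 s3=1 s4=1 s1=0 s0=0 s10=0 s7=0 clk=1
t13.Δ0 s2=1 s8=0 s3=1 s4=1 s1=0 s0=0 s10=0 s7=0 clk=1
t13.Δ1 s2=1 s8=0 s3=1 s4=1 s1=0 s0=0 s10=0 s7=0 clk=0
t14.Δ0 s2=1 s8=0 s3=1 s4=1 s1=0 s0=0 s10=0 s7=0 clk=0
t14.Δ1 s2=1 s8=0 s3=1 s4=1 s1=0 s0=0 s10=0 s7=0 clk=1
t14.Δ2 s2=1 s8=1 s3=1 s4=1 s1=0 s0=0 s10=0 s7=0 clk=1
t14.Δ3 s2=1 s8=1 s3=1 s4=1 s1=0 s0=0 s10=0 s7=1 clk=1
t14.Δ4 s2=1 s8=1 s3=1 s4=1 s1=0 s0=0 s10=1 s7=1 clk=1
t14.Δ5 s2=0 s8=1 s3=1 s4=1 s1=0 s0=0 s10=1 s7=1 clk=1
t15.Δ0 s2=0 s8=1 s3=1 s4=1 s1=0 s0=0 s10=1 s7=1 clk=1
t15.Δ1 s2=0 s8=1 s3=1 s4=1 s1=0 s0=0 s10=1 s7=1 clk=0
t16.Δ0 s2=0 s8=1 s3=1 s4=1 s1=0 s0=0 s10=1 s7=1 clk=0
t16.Δ1 s2=0 s8=1 s3=1 s4=1 s1=0 s0=0 s10=1 s7=1 clk=1
t16.Δ2 s2=0 s8=0 s3=1 s4=1 s1=0 s0=0 s10=1 s7=1 clk=1
t16.Δ3 s2=0 s8=0 s3=1 s4=1 s1=0 s0=0 s10=1 s7=0 clk=1
t16.Δ4 s2=0 s8=0 s3=1 s4=1 s1=0 s0=0 s10=0 s7=0 clk=1
t16.Δ5 s2=1 s8=0 s3=1 s4=1 s1=0 s0=0 s10=0 s7=0 clk=1
t17.Δ0 s2=1 s8=0 s3=1 s4=1 s1=0 s0=0 s10=0 s7=0 clk=1
t17.Δ1 s2=1 s8=0 s3=1 s4=1 s1=0 s0=0 s10=0 s7=0 clk=0
t18.Δ0 s2=1 s8=0 s3=1 s4=1 s1=0 s0=0 s10=0 s7=0 clk=0
t18.Δ1 s2=1 s8=0 s3=1 s4=1 s1=0 s0=0 s10=0 s7=0 clk=1
t18.Δ2 s2=1 s8=1 s3=1 s4=1 s1=0 s0=0 s10=0 s7=0 clk=1
t18.Δ3 s2=1 s8=1 s3=1 s4=1 s1=0 s0=0 s10=0 s7=1 clk=1
t18.Δ4 s2=1 s8=1 s3=1 s4=1 s1=0 s0=0 s10=1 s7=1 clk=1
t18.Δ5 s2=0 s8=1 s3=1 s4=1 s1=0 s0=0 s10=1 s7=1 clk=1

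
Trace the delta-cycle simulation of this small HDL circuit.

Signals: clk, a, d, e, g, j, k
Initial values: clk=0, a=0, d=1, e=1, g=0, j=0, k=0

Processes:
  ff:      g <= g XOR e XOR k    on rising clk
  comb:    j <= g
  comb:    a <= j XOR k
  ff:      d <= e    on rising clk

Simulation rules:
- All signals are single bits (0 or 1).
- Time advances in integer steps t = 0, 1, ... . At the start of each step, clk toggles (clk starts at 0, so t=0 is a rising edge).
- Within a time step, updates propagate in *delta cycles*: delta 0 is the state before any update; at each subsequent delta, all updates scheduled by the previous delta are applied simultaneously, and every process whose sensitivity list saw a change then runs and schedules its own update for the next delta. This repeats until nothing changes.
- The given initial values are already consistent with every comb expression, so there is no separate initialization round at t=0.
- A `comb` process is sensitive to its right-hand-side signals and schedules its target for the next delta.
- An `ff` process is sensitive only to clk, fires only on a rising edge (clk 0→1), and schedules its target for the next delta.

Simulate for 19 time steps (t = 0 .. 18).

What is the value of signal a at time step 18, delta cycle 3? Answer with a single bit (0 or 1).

t=0 Δ0: clk=0 k=0 a=0 e=1 j=0 d=1 g=0
  Δ1: clk:0→1
  Δ2: g:0→1
  Δ3: j:0→1
  Δ4: a:0→1
  (4Δ to stable)
t=1 Δ0: clk=1 k=0 a=1 e=1 j=1 d=1 g=1
  Δ1: clk:1→0
  (1Δ to stable)
t=2 Δ0: clk=0 k=0 a=1 e=1 j=1 d=1 g=1
  Δ1: clk:0→1
  Δ2: g:1→0
  Δ3: j:1→0
  Δ4: a:1→0
  (4Δ to stable)
t=3 Δ0: clk=1 k=0 a=0 e=1 j=0 d=1 g=0
  Δ1: clk:1→0
  (1Δ to stable)
t=4 Δ0: clk=0 k=0 a=0 e=1 j=0 d=1 g=0
  Δ1: clk:0→1
  Δ2: g:0→1
  Δ3: j:0→1
  Δ4: a:0→1
  (4Δ to stable)
t=5 Δ0: clk=1 k=0 a=1 e=1 j=1 d=1 g=1
  Δ1: clk:1→0
  (1Δ to stable)
t=6 Δ0: clk=0 k=0 a=1 e=1 j=1 d=1 g=1
  Δ1: clk:0→1
  Δ2: g:1→0
  Δ3: j:1→0
  Δ4: a:1→0
  (4Δ to stable)
t=7 Δ0: clk=1 k=0 a=0 e=1 j=0 d=1 g=0
  Δ1: clk:1→0
  (1Δ to stable)
t=8 Δ0: clk=0 k=0 a=0 e=1 j=0 d=1 g=0
  Δ1: clk:0→1
  Δ2: g:0→1
  Δ3: j:0→1
  Δ4: a:0→1
  (4Δ to stable)
t=9 Δ0: clk=1 k=0 a=1 e=1 j=1 d=1 g=1
  Δ1: clk:1→0
  (1Δ to stable)
t=10 Δ0: clk=0 k=0 a=1 e=1 j=1 d=1 g=1
  Δ1: clk:0→1
  Δ2: g:1→0
  Δ3: j:1→0
  Δ4: a:1→0
  (4Δ to stable)
t=11 Δ0: clk=1 k=0 a=0 e=1 j=0 d=1 g=0
  Δ1: clk:1→0
  (1Δ to stable)
t=12 Δ0: clk=0 k=0 a=0 e=1 j=0 d=1 g=0
  Δ1: clk:0→1
  Δ2: g:0→1
  Δ3: j:0→1
  Δ4: a:0→1
  (4Δ to stable)
t=13 Δ0: clk=1 k=0 a=1 e=1 j=1 d=1 g=1
  Δ1: clk:1→0
  (1Δ to stable)
t=14 Δ0: clk=0 k=0 a=1 e=1 j=1 d=1 g=1
  Δ1: clk:0→1
  Δ2: g:1→0
  Δ3: j:1→0
  Δ4: a:1→0
  (4Δ to stable)
t=15 Δ0: clk=1 k=0 a=0 e=1 j=0 d=1 g=0
  Δ1: clk:1→0
  (1Δ to stable)
t=16 Δ0: clk=0 k=0 a=0 e=1 j=0 d=1 g=0
  Δ1: clk:0→1
  Δ2: g:0→1
  Δ3: j:0→1
  Δ4: a:0→1
  (4Δ to stable)
t=17 Δ0: clk=1 k=0 a=1 e=1 j=1 d=1 g=1
  Δ1: clk:1→0
  (1Δ to stable)
t=18 Δ0: clk=0 k=0 a=1 e=1 j=1 d=1 g=1
  Δ1: clk:0→1
  Δ2: g:1→0
  Δ3: j:1→0
  Δ4: a:1→0
  (4Δ to stable)

1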